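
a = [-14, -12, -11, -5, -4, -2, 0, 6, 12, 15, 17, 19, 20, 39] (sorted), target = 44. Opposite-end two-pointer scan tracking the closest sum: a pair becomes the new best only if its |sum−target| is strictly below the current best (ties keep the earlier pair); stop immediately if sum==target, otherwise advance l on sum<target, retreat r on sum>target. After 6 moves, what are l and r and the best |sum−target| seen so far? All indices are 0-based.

[0,13] -14+39=25 d=19 * → l++
[1,13] -12+39=27 d=17 * → l++
[2,13] -11+39=28 d=16 * → l++
[3,13] -5+39=34 d=10 * → l++
[4,13] -4+39=35 d=9 * → l++
[5,13] -2+39=37 d=7 * → l++

l=6, r=13, best |Δ|=7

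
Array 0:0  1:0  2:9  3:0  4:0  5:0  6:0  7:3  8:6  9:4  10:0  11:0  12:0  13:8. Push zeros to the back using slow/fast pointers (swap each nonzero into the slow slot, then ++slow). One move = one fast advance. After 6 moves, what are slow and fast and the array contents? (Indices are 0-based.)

slow=0 fast=0: a[fast]=0, fast++
slow=0 fast=1: a[fast]=0, fast++
slow=0 fast=2: a[fast]=9≠0 swap→a[0]=9, slow++,fast++
slow=1 fast=3: a[fast]=0, fast++
slow=1 fast=4: a[fast]=0, fast++
slow=1 fast=5: a[fast]=0, fast++

slow=1, fast=6, a=[9, 0, 0, 0, 0, 0, 0, 3, 6, 4, 0, 0, 0, 8]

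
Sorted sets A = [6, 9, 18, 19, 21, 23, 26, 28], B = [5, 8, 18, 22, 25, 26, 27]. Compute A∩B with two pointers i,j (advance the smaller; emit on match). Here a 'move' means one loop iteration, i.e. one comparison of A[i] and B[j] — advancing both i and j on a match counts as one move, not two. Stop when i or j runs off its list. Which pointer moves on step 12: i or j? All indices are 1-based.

[i=1,j=1] 6>5 → j++
[i=1,j=2] 6<8 → i++
[i=2,j=2] 9>8 → j++
[i=2,j=3] 9<18 → i++
[i=3,j=3] 18==18 emit → i++,j++
[i=4,j=4] 19<22 → i++
[i=5,j=4] 21<22 → i++
[i=6,j=4] 23>22 → j++
[i=6,j=5] 23<25 → i++
[i=7,j=5] 26>25 → j++
[i=7,j=6] 26==26 emit → i++,j++
[i=8,j=7] 28>27 → j++

j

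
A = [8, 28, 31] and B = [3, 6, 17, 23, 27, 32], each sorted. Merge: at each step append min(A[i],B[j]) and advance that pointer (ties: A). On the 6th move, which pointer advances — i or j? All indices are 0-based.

j

i=0 j=0: A[i]=8>B[j]=3 take 3, j++
i=0 j=1: A[i]=8>B[j]=6 take 6, j++
i=0 j=2: A[i]=8<=B[j]=17 take 8, i++
i=1 j=2: A[i]=28>B[j]=17 take 17, j++
i=1 j=3: A[i]=28>B[j]=23 take 23, j++
i=1 j=4: A[i]=28>B[j]=27 take 27, j++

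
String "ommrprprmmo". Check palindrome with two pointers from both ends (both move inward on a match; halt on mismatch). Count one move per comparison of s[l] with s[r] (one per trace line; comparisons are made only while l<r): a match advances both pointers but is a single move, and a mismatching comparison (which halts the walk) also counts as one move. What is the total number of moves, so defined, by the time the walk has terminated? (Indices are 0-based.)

l=0 r=10: 'o'=='o', l++,r--
l=1 r=9: 'm'=='m', l++,r--
l=2 r=8: 'm'=='m', l++,r--
l=3 r=7: 'r'=='r', l++,r--
l=4 r=6: 'p'=='p', l++,r--

5 moves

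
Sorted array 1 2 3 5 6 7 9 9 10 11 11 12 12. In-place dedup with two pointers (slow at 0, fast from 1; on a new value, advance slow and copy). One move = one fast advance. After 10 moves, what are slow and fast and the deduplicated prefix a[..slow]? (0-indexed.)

slow=0 fast=1: a[fast]=2≠a[slow]=1 write a[1]=2, slow++,fast++
slow=1 fast=2: a[fast]=3≠a[slow]=2 write a[2]=3, slow++,fast++
slow=2 fast=3: a[fast]=5≠a[slow]=3 write a[3]=5, slow++,fast++
slow=3 fast=4: a[fast]=6≠a[slow]=5 write a[4]=6, slow++,fast++
slow=4 fast=5: a[fast]=7≠a[slow]=6 write a[5]=7, slow++,fast++
slow=5 fast=6: a[fast]=9≠a[slow]=7 write a[6]=9, slow++,fast++
slow=6 fast=7: a[fast]=9=a[slow] dup, fast++
slow=6 fast=8: a[fast]=10≠a[slow]=9 write a[7]=10, slow++,fast++
slow=7 fast=9: a[fast]=11≠a[slow]=10 write a[8]=11, slow++,fast++
slow=8 fast=10: a[fast]=11=a[slow] dup, fast++

slow=8, fast=11, prefix=[1, 2, 3, 5, 6, 7, 9, 10, 11]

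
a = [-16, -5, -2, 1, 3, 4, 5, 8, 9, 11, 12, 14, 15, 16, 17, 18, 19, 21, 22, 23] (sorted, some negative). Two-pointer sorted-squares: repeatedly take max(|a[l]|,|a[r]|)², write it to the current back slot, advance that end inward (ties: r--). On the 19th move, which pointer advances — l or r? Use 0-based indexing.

[0,19] |-16|<=|23| out[19]=529 → r--
[0,18] |-16|<=|22| out[18]=484 → r--
[0,17] |-16|<=|21| out[17]=441 → r--
[0,16] |-16|<=|19| out[16]=361 → r--
[0,15] |-16|<=|18| out[15]=324 → r--
[0,14] |-16|<=|17| out[14]=289 → r--
[0,13] |-16|<=|16| out[13]=256 → r--
[0,12] |-16|>|15| out[12]=256 → l++
[1,12] |-5|<=|15| out[11]=225 → r--
[1,11] |-5|<=|14| out[10]=196 → r--
[1,10] |-5|<=|12| out[9]=144 → r--
[1,9] |-5|<=|11| out[8]=121 → r--
[1,8] |-5|<=|9| out[7]=81 → r--
[1,7] |-5|<=|8| out[6]=64 → r--
[1,6] |-5|<=|5| out[5]=25 → r--
[1,5] |-5|>|4| out[4]=25 → l++
[2,5] |-2|<=|4| out[3]=16 → r--
[2,4] |-2|<=|3| out[2]=9 → r--
[2,3] |-2|>|1| out[1]=4 → l++

l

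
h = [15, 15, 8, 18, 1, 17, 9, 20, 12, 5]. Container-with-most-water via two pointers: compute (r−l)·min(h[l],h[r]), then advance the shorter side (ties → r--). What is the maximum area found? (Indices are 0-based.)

max area = 105

[0,9] min(15,5)*9=45 best=45 * → r--
[0,8] min(15,12)*8=96 best=96 * → r--
[0,7] min(15,20)*7=105 best=105 * → l++
[1,7] min(15,20)*6=90 best=105 → l++
[2,7] min(8,20)*5=40 best=105 → l++
[3,7] min(18,20)*4=72 best=105 → l++
[4,7] min(1,20)*3=3 best=105 → l++
[5,7] min(17,20)*2=34 best=105 → l++
[6,7] min(9,20)*1=9 best=105 → l++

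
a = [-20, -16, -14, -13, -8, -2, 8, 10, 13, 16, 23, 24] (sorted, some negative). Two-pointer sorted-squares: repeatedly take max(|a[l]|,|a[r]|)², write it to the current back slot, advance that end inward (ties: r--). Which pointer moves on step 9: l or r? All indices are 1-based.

[1,12] |-20|<=|24| out[12]=576 → r--
[1,11] |-20|<=|23| out[11]=529 → r--
[1,10] |-20|>|16| out[10]=400 → l++
[2,10] |-16|<=|16| out[9]=256 → r--
[2,9] |-16|>|13| out[8]=256 → l++
[3,9] |-14|>|13| out[7]=196 → l++
[4,9] |-13|<=|13| out[6]=169 → r--
[4,8] |-13|>|10| out[5]=169 → l++
[5,8] |-8|<=|10| out[4]=100 → r--

r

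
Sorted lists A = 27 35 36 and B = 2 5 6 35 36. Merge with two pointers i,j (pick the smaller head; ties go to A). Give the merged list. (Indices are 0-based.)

[2, 5, 6, 27, 35, 35, 36, 36]

i=0 j=0: A[i]=27>B[j]=2 take 2, j++
i=0 j=1: A[i]=27>B[j]=5 take 5, j++
i=0 j=2: A[i]=27>B[j]=6 take 6, j++
i=0 j=3: A[i]=27<=B[j]=35 take 27, i++
i=1 j=3: A[i]=35<=B[j]=35 take 35, i++
i=2 j=3: A[i]=36>B[j]=35 take 35, j++
i=2 j=4: A[i]=36<=B[j]=36 take 36, i++
i=3 j=4: A done, take B[j]=36, j++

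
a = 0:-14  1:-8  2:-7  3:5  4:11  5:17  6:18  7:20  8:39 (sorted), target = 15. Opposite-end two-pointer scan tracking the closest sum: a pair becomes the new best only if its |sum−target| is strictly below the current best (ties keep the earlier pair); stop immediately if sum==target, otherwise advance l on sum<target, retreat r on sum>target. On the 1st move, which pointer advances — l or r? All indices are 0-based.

l=0 r=8: -14+39=25 d=10 *, r--

r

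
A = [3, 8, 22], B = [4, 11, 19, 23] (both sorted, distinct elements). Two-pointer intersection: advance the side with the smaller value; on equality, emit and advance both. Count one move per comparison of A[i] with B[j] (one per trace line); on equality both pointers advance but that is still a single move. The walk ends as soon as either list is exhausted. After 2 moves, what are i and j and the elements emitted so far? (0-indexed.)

i=0 j=0: 3<4, i++
i=1 j=0: 8>4, j++

i=1, j=1, emitted=[]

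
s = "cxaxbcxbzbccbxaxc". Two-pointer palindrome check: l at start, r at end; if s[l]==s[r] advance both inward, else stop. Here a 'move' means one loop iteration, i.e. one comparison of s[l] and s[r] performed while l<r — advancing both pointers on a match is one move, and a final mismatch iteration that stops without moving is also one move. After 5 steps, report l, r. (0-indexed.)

l=0 r=16: 'c'=='c', l++,r--
l=1 r=15: 'x'=='x', l++,r--
l=2 r=14: 'a'=='a', l++,r--
l=3 r=13: 'x'=='x', l++,r--
l=4 r=12: 'b'=='b', l++,r--

l=5, r=11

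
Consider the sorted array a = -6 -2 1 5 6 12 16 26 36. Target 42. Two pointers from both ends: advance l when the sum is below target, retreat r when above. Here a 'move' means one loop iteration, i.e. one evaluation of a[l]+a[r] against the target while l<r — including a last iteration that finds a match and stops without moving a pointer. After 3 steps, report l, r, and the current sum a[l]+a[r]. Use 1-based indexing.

l=4, r=9, sum=41

l=1 r=9: -6+36=30 <42, l++
l=2 r=9: -2+36=34 <42, l++
l=3 r=9: 1+36=37 <42, l++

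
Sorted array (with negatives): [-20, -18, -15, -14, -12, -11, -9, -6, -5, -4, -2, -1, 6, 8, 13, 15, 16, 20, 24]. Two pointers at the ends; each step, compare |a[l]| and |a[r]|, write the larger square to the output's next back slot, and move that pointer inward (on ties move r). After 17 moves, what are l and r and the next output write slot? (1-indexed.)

l=1 r=19: |-20|<=|24| out[19]=576, r--
l=1 r=18: |-20|<=|20| out[18]=400, r--
l=1 r=17: |-20|>|16| out[17]=400, l++
l=2 r=17: |-18|>|16| out[16]=324, l++
l=3 r=17: |-15|<=|16| out[15]=256, r--
l=3 r=16: |-15|<=|15| out[14]=225, r--
l=3 r=15: |-15|>|13| out[13]=225, l++
l=4 r=15: |-14|>|13| out[12]=196, l++
l=5 r=15: |-12|<=|13| out[11]=169, r--
l=5 r=14: |-12|>|8| out[10]=144, l++
l=6 r=14: |-11|>|8| out[9]=121, l++
l=7 r=14: |-9|>|8| out[8]=81, l++
l=8 r=14: |-6|<=|8| out[7]=64, r--
l=8 r=13: |-6|<=|6| out[6]=36, r--
l=8 r=12: |-6|>|-1| out[5]=36, l++
l=9 r=12: |-5|>|-1| out[4]=25, l++
l=10 r=12: |-4|>|-1| out[3]=16, l++

l=11, r=12, next write slot=2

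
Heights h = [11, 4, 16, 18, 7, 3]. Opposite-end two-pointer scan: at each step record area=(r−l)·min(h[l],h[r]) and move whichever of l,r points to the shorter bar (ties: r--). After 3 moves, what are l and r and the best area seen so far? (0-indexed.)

l=1, r=3, best area=33

l=0 r=5: min(11,3)*5=15 best=15 *, r--
l=0 r=4: min(11,7)*4=28 best=28 *, r--
l=0 r=3: min(11,18)*3=33 best=33 *, l++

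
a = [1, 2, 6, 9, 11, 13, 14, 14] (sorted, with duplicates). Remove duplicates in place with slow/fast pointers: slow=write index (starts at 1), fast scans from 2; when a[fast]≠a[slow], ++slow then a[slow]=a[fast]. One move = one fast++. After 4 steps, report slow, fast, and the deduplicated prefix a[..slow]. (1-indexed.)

slow=5, fast=6, prefix=[1, 2, 6, 9, 11]

(s=1,f=2) a[fast]=2≠a[slow]=1 write a[2]=2 → slow++,fast++
(s=2,f=3) a[fast]=6≠a[slow]=2 write a[3]=6 → slow++,fast++
(s=3,f=4) a[fast]=9≠a[slow]=6 write a[4]=9 → slow++,fast++
(s=4,f=5) a[fast]=11≠a[slow]=9 write a[5]=11 → slow++,fast++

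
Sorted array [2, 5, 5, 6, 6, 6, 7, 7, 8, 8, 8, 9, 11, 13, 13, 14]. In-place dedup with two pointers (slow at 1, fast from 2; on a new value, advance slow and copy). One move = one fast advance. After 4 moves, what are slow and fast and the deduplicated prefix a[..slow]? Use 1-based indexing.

slow=3, fast=6, prefix=[2, 5, 6]

(s=1,f=2) a[fast]=5≠a[slow]=2 write a[2]=5 → slow++,fast++
(s=2,f=3) a[fast]=5=a[slow] dup → fast++
(s=2,f=4) a[fast]=6≠a[slow]=5 write a[3]=6 → slow++,fast++
(s=3,f=5) a[fast]=6=a[slow] dup → fast++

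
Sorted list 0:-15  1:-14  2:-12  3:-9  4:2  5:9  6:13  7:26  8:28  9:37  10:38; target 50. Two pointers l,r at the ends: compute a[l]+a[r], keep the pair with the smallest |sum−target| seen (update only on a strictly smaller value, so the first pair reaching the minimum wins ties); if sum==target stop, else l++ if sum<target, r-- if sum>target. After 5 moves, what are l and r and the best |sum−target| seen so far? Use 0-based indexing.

[0,10] -15+38=23 d=27 * → l++
[1,10] -14+38=24 d=26 * → l++
[2,10] -12+38=26 d=24 * → l++
[3,10] -9+38=29 d=21 * → l++
[4,10] 2+38=40 d=10 * → l++

l=5, r=10, best |Δ|=10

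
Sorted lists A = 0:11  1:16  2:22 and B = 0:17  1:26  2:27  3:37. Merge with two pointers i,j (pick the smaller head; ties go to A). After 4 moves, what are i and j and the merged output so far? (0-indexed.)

i=3, j=1, merged so far=[11, 16, 17, 22]

i=0 j=0: A[i]=11<=B[j]=17 take 11, i++
i=1 j=0: A[i]=16<=B[j]=17 take 16, i++
i=2 j=0: A[i]=22>B[j]=17 take 17, j++
i=2 j=1: A[i]=22<=B[j]=26 take 22, i++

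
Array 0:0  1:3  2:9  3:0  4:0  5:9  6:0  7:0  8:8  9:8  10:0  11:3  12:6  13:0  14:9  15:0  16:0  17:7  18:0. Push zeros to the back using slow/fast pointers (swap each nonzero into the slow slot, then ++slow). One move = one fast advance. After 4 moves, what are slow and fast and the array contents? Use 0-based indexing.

slow=0 fast=0: a[fast]=0, fast++
slow=0 fast=1: a[fast]=3≠0 swap→a[0]=3, slow++,fast++
slow=1 fast=2: a[fast]=9≠0 swap→a[1]=9, slow++,fast++
slow=2 fast=3: a[fast]=0, fast++

slow=2, fast=4, a=[3, 9, 0, 0, 0, 9, 0, 0, 8, 8, 0, 3, 6, 0, 9, 0, 0, 7, 0]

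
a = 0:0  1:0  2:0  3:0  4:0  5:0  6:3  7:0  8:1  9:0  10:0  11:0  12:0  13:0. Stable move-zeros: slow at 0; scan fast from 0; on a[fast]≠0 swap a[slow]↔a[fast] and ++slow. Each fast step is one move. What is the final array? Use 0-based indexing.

[3, 1, 0, 0, 0, 0, 0, 0, 0, 0, 0, 0, 0, 0]

(s=0,f=0) a[fast]=0 → fast++
(s=0,f=1) a[fast]=0 → fast++
(s=0,f=2) a[fast]=0 → fast++
(s=0,f=3) a[fast]=0 → fast++
(s=0,f=4) a[fast]=0 → fast++
(s=0,f=5) a[fast]=0 → fast++
(s=0,f=6) a[fast]=3≠0 swap→a[0]=3 → slow++,fast++
(s=1,f=7) a[fast]=0 → fast++
(s=1,f=8) a[fast]=1≠0 swap→a[1]=1 → slow++,fast++
(s=2,f=9) a[fast]=0 → fast++
(s=2,f=10) a[fast]=0 → fast++
(s=2,f=11) a[fast]=0 → fast++
(s=2,f=12) a[fast]=0 → fast++
(s=2,f=13) a[fast]=0 → fast++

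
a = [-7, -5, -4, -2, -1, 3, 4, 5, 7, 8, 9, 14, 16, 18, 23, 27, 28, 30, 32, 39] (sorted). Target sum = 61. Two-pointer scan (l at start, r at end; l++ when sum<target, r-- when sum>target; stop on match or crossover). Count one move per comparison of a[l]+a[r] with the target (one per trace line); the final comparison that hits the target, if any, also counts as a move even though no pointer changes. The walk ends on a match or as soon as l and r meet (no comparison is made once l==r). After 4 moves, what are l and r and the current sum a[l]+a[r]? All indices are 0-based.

l=4, r=19, sum=38

[0,19] -7+39=32 <61 → l++
[1,19] -5+39=34 <61 → l++
[2,19] -4+39=35 <61 → l++
[3,19] -2+39=37 <61 → l++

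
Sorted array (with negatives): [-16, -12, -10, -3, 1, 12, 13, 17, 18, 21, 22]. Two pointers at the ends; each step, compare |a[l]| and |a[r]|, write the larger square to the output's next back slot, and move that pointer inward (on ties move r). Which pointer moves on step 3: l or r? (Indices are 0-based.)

l=0 r=10: |-16|<=|22| out[10]=484, r--
l=0 r=9: |-16|<=|21| out[9]=441, r--
l=0 r=8: |-16|<=|18| out[8]=324, r--

r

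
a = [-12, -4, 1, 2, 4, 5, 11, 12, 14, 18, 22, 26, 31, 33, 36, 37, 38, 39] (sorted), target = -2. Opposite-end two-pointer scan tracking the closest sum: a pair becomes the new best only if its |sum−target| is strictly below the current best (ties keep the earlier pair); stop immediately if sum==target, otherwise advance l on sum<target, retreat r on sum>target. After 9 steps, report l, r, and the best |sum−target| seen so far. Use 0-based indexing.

l=0, r=8, best |Δ|=8

l=0 r=17: -12+39=27 d=29 *, r--
l=0 r=16: -12+38=26 d=28 *, r--
l=0 r=15: -12+37=25 d=27 *, r--
l=0 r=14: -12+36=24 d=26 *, r--
l=0 r=13: -12+33=21 d=23 *, r--
l=0 r=12: -12+31=19 d=21 *, r--
l=0 r=11: -12+26=14 d=16 *, r--
l=0 r=10: -12+22=10 d=12 *, r--
l=0 r=9: -12+18=6 d=8 *, r--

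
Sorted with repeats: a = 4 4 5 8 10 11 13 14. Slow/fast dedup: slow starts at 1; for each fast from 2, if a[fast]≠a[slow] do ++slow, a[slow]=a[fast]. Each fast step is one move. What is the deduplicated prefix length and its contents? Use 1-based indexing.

slow=1 fast=2: a[fast]=4=a[slow] dup, fast++
slow=1 fast=3: a[fast]=5≠a[slow]=4 write a[2]=5, slow++,fast++
slow=2 fast=4: a[fast]=8≠a[slow]=5 write a[3]=8, slow++,fast++
slow=3 fast=5: a[fast]=10≠a[slow]=8 write a[4]=10, slow++,fast++
slow=4 fast=6: a[fast]=11≠a[slow]=10 write a[5]=11, slow++,fast++
slow=5 fast=7: a[fast]=13≠a[slow]=11 write a[6]=13, slow++,fast++
slow=6 fast=8: a[fast]=14≠a[slow]=13 write a[7]=14, slow++,fast++

length 7; prefix = [4, 5, 8, 10, 11, 13, 14]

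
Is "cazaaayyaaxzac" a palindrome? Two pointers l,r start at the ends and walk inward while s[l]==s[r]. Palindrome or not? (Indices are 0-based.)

not a palindrome (mismatch at 3,10)

[0,13] 'c'=='c' → l++,r--
[1,12] 'a'=='a' → l++,r--
[2,11] 'z'=='z' → l++,r--
[3,10] 'a'!='x' → stop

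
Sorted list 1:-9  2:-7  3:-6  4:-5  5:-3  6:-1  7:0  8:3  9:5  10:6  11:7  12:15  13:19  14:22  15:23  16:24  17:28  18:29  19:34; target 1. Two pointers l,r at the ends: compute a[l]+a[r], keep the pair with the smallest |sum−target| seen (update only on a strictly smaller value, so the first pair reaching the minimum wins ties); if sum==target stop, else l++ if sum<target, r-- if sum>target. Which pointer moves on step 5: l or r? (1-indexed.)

r

l=1 r=19: -9+34=25 d=24 *, r--
l=1 r=18: -9+29=20 d=19 *, r--
l=1 r=17: -9+28=19 d=18 *, r--
l=1 r=16: -9+24=15 d=14 *, r--
l=1 r=15: -9+23=14 d=13 *, r--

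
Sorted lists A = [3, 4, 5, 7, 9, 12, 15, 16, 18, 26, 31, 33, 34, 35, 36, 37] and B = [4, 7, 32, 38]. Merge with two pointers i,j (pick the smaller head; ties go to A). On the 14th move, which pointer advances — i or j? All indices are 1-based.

j

i=1 j=1: A[i]=3<=B[j]=4 take 3, i++
i=2 j=1: A[i]=4<=B[j]=4 take 4, i++
i=3 j=1: A[i]=5>B[j]=4 take 4, j++
i=3 j=2: A[i]=5<=B[j]=7 take 5, i++
i=4 j=2: A[i]=7<=B[j]=7 take 7, i++
i=5 j=2: A[i]=9>B[j]=7 take 7, j++
i=5 j=3: A[i]=9<=B[j]=32 take 9, i++
i=6 j=3: A[i]=12<=B[j]=32 take 12, i++
i=7 j=3: A[i]=15<=B[j]=32 take 15, i++
i=8 j=3: A[i]=16<=B[j]=32 take 16, i++
i=9 j=3: A[i]=18<=B[j]=32 take 18, i++
i=10 j=3: A[i]=26<=B[j]=32 take 26, i++
i=11 j=3: A[i]=31<=B[j]=32 take 31, i++
i=12 j=3: A[i]=33>B[j]=32 take 32, j++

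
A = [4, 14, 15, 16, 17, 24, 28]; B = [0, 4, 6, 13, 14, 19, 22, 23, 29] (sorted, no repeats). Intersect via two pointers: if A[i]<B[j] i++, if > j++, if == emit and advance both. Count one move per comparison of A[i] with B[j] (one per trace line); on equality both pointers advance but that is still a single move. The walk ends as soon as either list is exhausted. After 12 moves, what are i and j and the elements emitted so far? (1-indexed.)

[i=1,j=1] 4>0 → j++
[i=1,j=2] 4==4 emit → i++,j++
[i=2,j=3] 14>6 → j++
[i=2,j=4] 14>13 → j++
[i=2,j=5] 14==14 emit → i++,j++
[i=3,j=6] 15<19 → i++
[i=4,j=6] 16<19 → i++
[i=5,j=6] 17<19 → i++
[i=6,j=6] 24>19 → j++
[i=6,j=7] 24>22 → j++
[i=6,j=8] 24>23 → j++
[i=6,j=9] 24<29 → i++

i=7, j=9, emitted=[4, 14]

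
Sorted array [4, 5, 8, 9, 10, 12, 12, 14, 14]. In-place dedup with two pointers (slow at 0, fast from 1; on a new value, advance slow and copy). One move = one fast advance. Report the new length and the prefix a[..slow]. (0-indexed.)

length 7; prefix = [4, 5, 8, 9, 10, 12, 14]

slow=0 fast=1: a[fast]=5≠a[slow]=4 write a[1]=5, slow++,fast++
slow=1 fast=2: a[fast]=8≠a[slow]=5 write a[2]=8, slow++,fast++
slow=2 fast=3: a[fast]=9≠a[slow]=8 write a[3]=9, slow++,fast++
slow=3 fast=4: a[fast]=10≠a[slow]=9 write a[4]=10, slow++,fast++
slow=4 fast=5: a[fast]=12≠a[slow]=10 write a[5]=12, slow++,fast++
slow=5 fast=6: a[fast]=12=a[slow] dup, fast++
slow=5 fast=7: a[fast]=14≠a[slow]=12 write a[6]=14, slow++,fast++
slow=6 fast=8: a[fast]=14=a[slow] dup, fast++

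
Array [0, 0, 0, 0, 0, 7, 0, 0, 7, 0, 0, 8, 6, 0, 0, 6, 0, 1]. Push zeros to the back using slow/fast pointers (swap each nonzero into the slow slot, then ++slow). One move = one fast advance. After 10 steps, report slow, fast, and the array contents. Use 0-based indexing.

slow=0 fast=0: a[fast]=0, fast++
slow=0 fast=1: a[fast]=0, fast++
slow=0 fast=2: a[fast]=0, fast++
slow=0 fast=3: a[fast]=0, fast++
slow=0 fast=4: a[fast]=0, fast++
slow=0 fast=5: a[fast]=7≠0 swap→a[0]=7, slow++,fast++
slow=1 fast=6: a[fast]=0, fast++
slow=1 fast=7: a[fast]=0, fast++
slow=1 fast=8: a[fast]=7≠0 swap→a[1]=7, slow++,fast++
slow=2 fast=9: a[fast]=0, fast++

slow=2, fast=10, a=[7, 7, 0, 0, 0, 0, 0, 0, 0, 0, 0, 8, 6, 0, 0, 6, 0, 1]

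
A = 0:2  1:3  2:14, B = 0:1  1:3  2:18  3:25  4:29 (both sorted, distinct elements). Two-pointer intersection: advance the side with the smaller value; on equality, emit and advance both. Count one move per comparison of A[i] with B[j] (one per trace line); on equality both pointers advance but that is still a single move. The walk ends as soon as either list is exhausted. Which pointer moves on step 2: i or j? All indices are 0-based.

[i=0,j=0] 2>1 → j++
[i=0,j=1] 2<3 → i++

i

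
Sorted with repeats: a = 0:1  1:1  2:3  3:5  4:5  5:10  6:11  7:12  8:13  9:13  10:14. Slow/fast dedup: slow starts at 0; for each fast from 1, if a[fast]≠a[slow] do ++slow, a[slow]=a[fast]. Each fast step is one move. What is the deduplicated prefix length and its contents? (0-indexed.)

(s=0,f=1) a[fast]=1=a[slow] dup → fast++
(s=0,f=2) a[fast]=3≠a[slow]=1 write a[1]=3 → slow++,fast++
(s=1,f=3) a[fast]=5≠a[slow]=3 write a[2]=5 → slow++,fast++
(s=2,f=4) a[fast]=5=a[slow] dup → fast++
(s=2,f=5) a[fast]=10≠a[slow]=5 write a[3]=10 → slow++,fast++
(s=3,f=6) a[fast]=11≠a[slow]=10 write a[4]=11 → slow++,fast++
(s=4,f=7) a[fast]=12≠a[slow]=11 write a[5]=12 → slow++,fast++
(s=5,f=8) a[fast]=13≠a[slow]=12 write a[6]=13 → slow++,fast++
(s=6,f=9) a[fast]=13=a[slow] dup → fast++
(s=6,f=10) a[fast]=14≠a[slow]=13 write a[7]=14 → slow++,fast++

length 8; prefix = [1, 3, 5, 10, 11, 12, 13, 14]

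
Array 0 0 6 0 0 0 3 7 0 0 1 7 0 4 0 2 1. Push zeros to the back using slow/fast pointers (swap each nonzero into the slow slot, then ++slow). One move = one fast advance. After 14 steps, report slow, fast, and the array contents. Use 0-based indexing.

slow=6, fast=14, a=[6, 3, 7, 1, 7, 4, 0, 0, 0, 0, 0, 0, 0, 0, 0, 2, 1]

(s=0,f=0) a[fast]=0 → fast++
(s=0,f=1) a[fast]=0 → fast++
(s=0,f=2) a[fast]=6≠0 swap→a[0]=6 → slow++,fast++
(s=1,f=3) a[fast]=0 → fast++
(s=1,f=4) a[fast]=0 → fast++
(s=1,f=5) a[fast]=0 → fast++
(s=1,f=6) a[fast]=3≠0 swap→a[1]=3 → slow++,fast++
(s=2,f=7) a[fast]=7≠0 swap→a[2]=7 → slow++,fast++
(s=3,f=8) a[fast]=0 → fast++
(s=3,f=9) a[fast]=0 → fast++
(s=3,f=10) a[fast]=1≠0 swap→a[3]=1 → slow++,fast++
(s=4,f=11) a[fast]=7≠0 swap→a[4]=7 → slow++,fast++
(s=5,f=12) a[fast]=0 → fast++
(s=5,f=13) a[fast]=4≠0 swap→a[5]=4 → slow++,fast++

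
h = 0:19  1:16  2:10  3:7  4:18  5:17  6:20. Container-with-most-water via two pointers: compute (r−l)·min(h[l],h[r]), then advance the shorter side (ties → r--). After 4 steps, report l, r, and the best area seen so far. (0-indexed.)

l=0 r=6: min(19,20)*6=114 best=114 *, l++
l=1 r=6: min(16,20)*5=80 best=114, l++
l=2 r=6: min(10,20)*4=40 best=114, l++
l=3 r=6: min(7,20)*3=21 best=114, l++

l=4, r=6, best area=114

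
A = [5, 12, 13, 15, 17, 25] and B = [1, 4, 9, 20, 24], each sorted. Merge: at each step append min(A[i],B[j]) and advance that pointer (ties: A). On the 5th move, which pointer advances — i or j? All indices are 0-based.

i

[i=0,j=0] A[i]=5>B[j]=1 take 1 → j++
[i=0,j=1] A[i]=5>B[j]=4 take 4 → j++
[i=0,j=2] A[i]=5<=B[j]=9 take 5 → i++
[i=1,j=2] A[i]=12>B[j]=9 take 9 → j++
[i=1,j=3] A[i]=12<=B[j]=20 take 12 → i++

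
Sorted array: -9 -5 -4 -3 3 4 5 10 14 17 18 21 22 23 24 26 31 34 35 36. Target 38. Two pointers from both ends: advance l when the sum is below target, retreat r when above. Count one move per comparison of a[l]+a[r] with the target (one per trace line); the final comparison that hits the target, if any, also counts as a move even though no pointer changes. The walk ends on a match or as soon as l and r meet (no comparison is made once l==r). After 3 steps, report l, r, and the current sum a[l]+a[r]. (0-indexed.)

l=0 r=19: -9+36=27 <38, l++
l=1 r=19: -5+36=31 <38, l++
l=2 r=19: -4+36=32 <38, l++

l=3, r=19, sum=33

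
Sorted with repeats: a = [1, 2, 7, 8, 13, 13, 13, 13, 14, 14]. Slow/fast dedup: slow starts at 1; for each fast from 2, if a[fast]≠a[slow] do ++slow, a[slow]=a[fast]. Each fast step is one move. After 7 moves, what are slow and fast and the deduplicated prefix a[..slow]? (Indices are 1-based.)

slow=5, fast=9, prefix=[1, 2, 7, 8, 13]

(s=1,f=2) a[fast]=2≠a[slow]=1 write a[2]=2 → slow++,fast++
(s=2,f=3) a[fast]=7≠a[slow]=2 write a[3]=7 → slow++,fast++
(s=3,f=4) a[fast]=8≠a[slow]=7 write a[4]=8 → slow++,fast++
(s=4,f=5) a[fast]=13≠a[slow]=8 write a[5]=13 → slow++,fast++
(s=5,f=6) a[fast]=13=a[slow] dup → fast++
(s=5,f=7) a[fast]=13=a[slow] dup → fast++
(s=5,f=8) a[fast]=13=a[slow] dup → fast++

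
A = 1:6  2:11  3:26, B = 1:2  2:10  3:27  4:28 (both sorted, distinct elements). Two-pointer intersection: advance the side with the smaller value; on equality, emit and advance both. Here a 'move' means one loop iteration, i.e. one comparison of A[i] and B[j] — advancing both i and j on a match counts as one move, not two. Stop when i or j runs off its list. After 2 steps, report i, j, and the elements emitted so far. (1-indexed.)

i=2, j=2, emitted=[]

i=1 j=1: 6>2, j++
i=1 j=2: 6<10, i++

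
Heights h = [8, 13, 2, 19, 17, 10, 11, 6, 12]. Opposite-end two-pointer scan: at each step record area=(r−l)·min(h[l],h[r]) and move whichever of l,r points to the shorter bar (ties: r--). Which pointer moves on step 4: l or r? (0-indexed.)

l=0 r=8: min(8,12)*8=64 best=64 *, l++
l=1 r=8: min(13,12)*7=84 best=84 *, r--
l=1 r=7: min(13,6)*6=36 best=84, r--
l=1 r=6: min(13,11)*5=55 best=84, r--

r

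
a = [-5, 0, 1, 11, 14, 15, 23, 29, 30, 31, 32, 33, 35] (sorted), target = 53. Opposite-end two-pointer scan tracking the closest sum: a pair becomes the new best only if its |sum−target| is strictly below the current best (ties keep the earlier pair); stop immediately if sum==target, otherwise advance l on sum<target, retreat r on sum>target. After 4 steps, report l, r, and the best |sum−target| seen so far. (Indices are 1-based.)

l=5, r=13, best |Δ|=7

l=1 r=13: -5+35=30 d=23 *, l++
l=2 r=13: 0+35=35 d=18 *, l++
l=3 r=13: 1+35=36 d=17 *, l++
l=4 r=13: 11+35=46 d=7 *, l++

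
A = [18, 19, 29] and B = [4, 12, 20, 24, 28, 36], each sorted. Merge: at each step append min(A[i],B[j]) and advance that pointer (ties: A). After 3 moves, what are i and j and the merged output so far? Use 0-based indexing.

i=0 j=0: A[i]=18>B[j]=4 take 4, j++
i=0 j=1: A[i]=18>B[j]=12 take 12, j++
i=0 j=2: A[i]=18<=B[j]=20 take 18, i++

i=1, j=2, merged so far=[4, 12, 18]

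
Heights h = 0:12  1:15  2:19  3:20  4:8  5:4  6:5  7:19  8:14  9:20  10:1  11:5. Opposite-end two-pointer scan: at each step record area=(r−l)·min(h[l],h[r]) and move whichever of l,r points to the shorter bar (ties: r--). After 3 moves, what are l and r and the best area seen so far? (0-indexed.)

l=0 r=11: min(12,5)*11=55 best=55 *, r--
l=0 r=10: min(12,1)*10=10 best=55, r--
l=0 r=9: min(12,20)*9=108 best=108 *, l++

l=1, r=9, best area=108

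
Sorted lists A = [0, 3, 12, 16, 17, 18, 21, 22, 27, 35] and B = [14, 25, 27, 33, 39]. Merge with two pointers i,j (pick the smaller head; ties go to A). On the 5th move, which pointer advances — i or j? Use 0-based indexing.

i

[i=0,j=0] A[i]=0<=B[j]=14 take 0 → i++
[i=1,j=0] A[i]=3<=B[j]=14 take 3 → i++
[i=2,j=0] A[i]=12<=B[j]=14 take 12 → i++
[i=3,j=0] A[i]=16>B[j]=14 take 14 → j++
[i=3,j=1] A[i]=16<=B[j]=25 take 16 → i++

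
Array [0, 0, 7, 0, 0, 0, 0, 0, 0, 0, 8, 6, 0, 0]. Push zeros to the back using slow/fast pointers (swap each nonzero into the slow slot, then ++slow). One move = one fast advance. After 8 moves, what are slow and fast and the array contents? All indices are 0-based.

slow=1, fast=8, a=[7, 0, 0, 0, 0, 0, 0, 0, 0, 0, 8, 6, 0, 0]

(s=0,f=0) a[fast]=0 → fast++
(s=0,f=1) a[fast]=0 → fast++
(s=0,f=2) a[fast]=7≠0 swap→a[0]=7 → slow++,fast++
(s=1,f=3) a[fast]=0 → fast++
(s=1,f=4) a[fast]=0 → fast++
(s=1,f=5) a[fast]=0 → fast++
(s=1,f=6) a[fast]=0 → fast++
(s=1,f=7) a[fast]=0 → fast++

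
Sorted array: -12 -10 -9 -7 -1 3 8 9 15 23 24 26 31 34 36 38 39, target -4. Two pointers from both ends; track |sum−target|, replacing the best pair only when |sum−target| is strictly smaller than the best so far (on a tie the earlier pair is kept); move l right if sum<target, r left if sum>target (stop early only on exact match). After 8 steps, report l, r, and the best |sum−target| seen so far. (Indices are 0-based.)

l=0, r=8, best |Δ|=15

l=0 r=16: -12+39=27 d=31 *, r--
l=0 r=15: -12+38=26 d=30 *, r--
l=0 r=14: -12+36=24 d=28 *, r--
l=0 r=13: -12+34=22 d=26 *, r--
l=0 r=12: -12+31=19 d=23 *, r--
l=0 r=11: -12+26=14 d=18 *, r--
l=0 r=10: -12+24=12 d=16 *, r--
l=0 r=9: -12+23=11 d=15 *, r--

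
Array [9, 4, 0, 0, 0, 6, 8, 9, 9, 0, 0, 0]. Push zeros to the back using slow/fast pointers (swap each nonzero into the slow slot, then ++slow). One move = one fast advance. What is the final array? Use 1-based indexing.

(s=1,f=1) a[fast]=9≠0 swap→a[1]=9 → slow++,fast++
(s=2,f=2) a[fast]=4≠0 swap→a[2]=4 → slow++,fast++
(s=3,f=3) a[fast]=0 → fast++
(s=3,f=4) a[fast]=0 → fast++
(s=3,f=5) a[fast]=0 → fast++
(s=3,f=6) a[fast]=6≠0 swap→a[3]=6 → slow++,fast++
(s=4,f=7) a[fast]=8≠0 swap→a[4]=8 → slow++,fast++
(s=5,f=8) a[fast]=9≠0 swap→a[5]=9 → slow++,fast++
(s=6,f=9) a[fast]=9≠0 swap→a[6]=9 → slow++,fast++
(s=7,f=10) a[fast]=0 → fast++
(s=7,f=11) a[fast]=0 → fast++
(s=7,f=12) a[fast]=0 → fast++

[9, 4, 6, 8, 9, 9, 0, 0, 0, 0, 0, 0]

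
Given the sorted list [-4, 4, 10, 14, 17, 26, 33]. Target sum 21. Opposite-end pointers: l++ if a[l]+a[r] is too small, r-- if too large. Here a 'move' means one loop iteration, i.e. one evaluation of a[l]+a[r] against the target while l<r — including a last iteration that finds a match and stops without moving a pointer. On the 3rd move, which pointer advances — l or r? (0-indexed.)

l=0 r=6: -4+33=29 >21, r--
l=0 r=5: -4+26=22 >21, r--
l=0 r=4: -4+17=13 <21, l++

l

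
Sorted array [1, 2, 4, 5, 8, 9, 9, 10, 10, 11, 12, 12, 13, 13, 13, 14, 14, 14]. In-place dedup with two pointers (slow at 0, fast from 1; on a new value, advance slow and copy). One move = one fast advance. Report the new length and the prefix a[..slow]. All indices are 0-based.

(s=0,f=1) a[fast]=2≠a[slow]=1 write a[1]=2 → slow++,fast++
(s=1,f=2) a[fast]=4≠a[slow]=2 write a[2]=4 → slow++,fast++
(s=2,f=3) a[fast]=5≠a[slow]=4 write a[3]=5 → slow++,fast++
(s=3,f=4) a[fast]=8≠a[slow]=5 write a[4]=8 → slow++,fast++
(s=4,f=5) a[fast]=9≠a[slow]=8 write a[5]=9 → slow++,fast++
(s=5,f=6) a[fast]=9=a[slow] dup → fast++
(s=5,f=7) a[fast]=10≠a[slow]=9 write a[6]=10 → slow++,fast++
(s=6,f=8) a[fast]=10=a[slow] dup → fast++
(s=6,f=9) a[fast]=11≠a[slow]=10 write a[7]=11 → slow++,fast++
(s=7,f=10) a[fast]=12≠a[slow]=11 write a[8]=12 → slow++,fast++
(s=8,f=11) a[fast]=12=a[slow] dup → fast++
(s=8,f=12) a[fast]=13≠a[slow]=12 write a[9]=13 → slow++,fast++
(s=9,f=13) a[fast]=13=a[slow] dup → fast++
(s=9,f=14) a[fast]=13=a[slow] dup → fast++
(s=9,f=15) a[fast]=14≠a[slow]=13 write a[10]=14 → slow++,fast++
(s=10,f=16) a[fast]=14=a[slow] dup → fast++
(s=10,f=17) a[fast]=14=a[slow] dup → fast++

length 11; prefix = [1, 2, 4, 5, 8, 9, 10, 11, 12, 13, 14]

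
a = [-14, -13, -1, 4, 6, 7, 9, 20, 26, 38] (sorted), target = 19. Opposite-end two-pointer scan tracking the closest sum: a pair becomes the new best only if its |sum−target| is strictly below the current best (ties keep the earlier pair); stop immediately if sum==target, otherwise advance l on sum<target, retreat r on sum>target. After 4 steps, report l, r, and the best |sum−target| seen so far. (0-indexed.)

l=2, r=7, best |Δ|=5

[0,9] -14+38=24 d=5 * → r--
[0,8] -14+26=12 d=7 → l++
[1,8] -13+26=13 d=6 → l++
[2,8] -1+26=25 d=6 → r--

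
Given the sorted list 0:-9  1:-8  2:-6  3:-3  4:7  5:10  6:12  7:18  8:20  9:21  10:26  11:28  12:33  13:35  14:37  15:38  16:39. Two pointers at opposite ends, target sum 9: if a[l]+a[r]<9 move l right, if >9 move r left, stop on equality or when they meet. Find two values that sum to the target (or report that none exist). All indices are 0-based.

l=0 r=16: -9+39=30 >9, r--
l=0 r=15: -9+38=29 >9, r--
l=0 r=14: -9+37=28 >9, r--
l=0 r=13: -9+35=26 >9, r--
l=0 r=12: -9+33=24 >9, r--
l=0 r=11: -9+28=19 >9, r--
l=0 r=10: -9+26=17 >9, r--
l=0 r=9: -9+21=12 >9, r--
l=0 r=8: -9+20=11 >9, r--
l=0 r=7: -9+18=9, found

(-9, 18)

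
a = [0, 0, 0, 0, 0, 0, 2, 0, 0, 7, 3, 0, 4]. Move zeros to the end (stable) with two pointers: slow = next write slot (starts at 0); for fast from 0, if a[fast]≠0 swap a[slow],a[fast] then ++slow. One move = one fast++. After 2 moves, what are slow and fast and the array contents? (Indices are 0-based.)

slow=0, fast=2, a=[0, 0, 0, 0, 0, 0, 2, 0, 0, 7, 3, 0, 4]

slow=0 fast=0: a[fast]=0, fast++
slow=0 fast=1: a[fast]=0, fast++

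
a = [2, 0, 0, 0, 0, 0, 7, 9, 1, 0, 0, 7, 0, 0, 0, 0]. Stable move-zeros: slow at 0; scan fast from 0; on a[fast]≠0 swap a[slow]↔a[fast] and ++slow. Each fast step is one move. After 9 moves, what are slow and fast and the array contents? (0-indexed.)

slow=4, fast=9, a=[2, 7, 9, 1, 0, 0, 0, 0, 0, 0, 0, 7, 0, 0, 0, 0]

slow=0 fast=0: a[fast]=2≠0 swap→a[0]=2, slow++,fast++
slow=1 fast=1: a[fast]=0, fast++
slow=1 fast=2: a[fast]=0, fast++
slow=1 fast=3: a[fast]=0, fast++
slow=1 fast=4: a[fast]=0, fast++
slow=1 fast=5: a[fast]=0, fast++
slow=1 fast=6: a[fast]=7≠0 swap→a[1]=7, slow++,fast++
slow=2 fast=7: a[fast]=9≠0 swap→a[2]=9, slow++,fast++
slow=3 fast=8: a[fast]=1≠0 swap→a[3]=1, slow++,fast++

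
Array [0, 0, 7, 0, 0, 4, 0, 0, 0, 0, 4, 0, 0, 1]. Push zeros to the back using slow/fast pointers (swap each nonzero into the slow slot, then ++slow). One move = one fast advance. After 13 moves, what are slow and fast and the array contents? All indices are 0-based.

slow=3, fast=13, a=[7, 4, 4, 0, 0, 0, 0, 0, 0, 0, 0, 0, 0, 1]

slow=0 fast=0: a[fast]=0, fast++
slow=0 fast=1: a[fast]=0, fast++
slow=0 fast=2: a[fast]=7≠0 swap→a[0]=7, slow++,fast++
slow=1 fast=3: a[fast]=0, fast++
slow=1 fast=4: a[fast]=0, fast++
slow=1 fast=5: a[fast]=4≠0 swap→a[1]=4, slow++,fast++
slow=2 fast=6: a[fast]=0, fast++
slow=2 fast=7: a[fast]=0, fast++
slow=2 fast=8: a[fast]=0, fast++
slow=2 fast=9: a[fast]=0, fast++
slow=2 fast=10: a[fast]=4≠0 swap→a[2]=4, slow++,fast++
slow=3 fast=11: a[fast]=0, fast++
slow=3 fast=12: a[fast]=0, fast++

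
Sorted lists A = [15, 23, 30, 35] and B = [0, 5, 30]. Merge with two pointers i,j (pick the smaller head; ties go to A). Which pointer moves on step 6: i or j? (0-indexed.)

j

[i=0,j=0] A[i]=15>B[j]=0 take 0 → j++
[i=0,j=1] A[i]=15>B[j]=5 take 5 → j++
[i=0,j=2] A[i]=15<=B[j]=30 take 15 → i++
[i=1,j=2] A[i]=23<=B[j]=30 take 23 → i++
[i=2,j=2] A[i]=30<=B[j]=30 take 30 → i++
[i=3,j=2] A[i]=35>B[j]=30 take 30 → j++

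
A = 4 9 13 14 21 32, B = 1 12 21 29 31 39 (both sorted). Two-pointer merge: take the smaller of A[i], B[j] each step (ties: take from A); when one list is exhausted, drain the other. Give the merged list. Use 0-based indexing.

[i=0,j=0] A[i]=4>B[j]=1 take 1 → j++
[i=0,j=1] A[i]=4<=B[j]=12 take 4 → i++
[i=1,j=1] A[i]=9<=B[j]=12 take 9 → i++
[i=2,j=1] A[i]=13>B[j]=12 take 12 → j++
[i=2,j=2] A[i]=13<=B[j]=21 take 13 → i++
[i=3,j=2] A[i]=14<=B[j]=21 take 14 → i++
[i=4,j=2] A[i]=21<=B[j]=21 take 21 → i++
[i=5,j=2] A[i]=32>B[j]=21 take 21 → j++
[i=5,j=3] A[i]=32>B[j]=29 take 29 → j++
[i=5,j=4] A[i]=32>B[j]=31 take 31 → j++
[i=5,j=5] A[i]=32<=B[j]=39 take 32 → i++
[i=6,j=5] A done, take B[j]=39 → j++

[1, 4, 9, 12, 13, 14, 21, 21, 29, 31, 32, 39]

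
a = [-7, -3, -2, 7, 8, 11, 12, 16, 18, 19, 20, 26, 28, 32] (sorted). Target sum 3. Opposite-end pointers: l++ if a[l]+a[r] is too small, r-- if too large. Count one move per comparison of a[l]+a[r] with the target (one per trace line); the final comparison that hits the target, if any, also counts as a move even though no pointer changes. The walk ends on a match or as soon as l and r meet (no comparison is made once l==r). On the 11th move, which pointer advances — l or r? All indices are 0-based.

r

[0,13] -7+32=25 >3 → r--
[0,12] -7+28=21 >3 → r--
[0,11] -7+26=19 >3 → r--
[0,10] -7+20=13 >3 → r--
[0,9] -7+19=12 >3 → r--
[0,8] -7+18=11 >3 → r--
[0,7] -7+16=9 >3 → r--
[0,6] -7+12=5 >3 → r--
[0,5] -7+11=4 >3 → r--
[0,4] -7+8=1 <3 → l++
[1,4] -3+8=5 >3 → r--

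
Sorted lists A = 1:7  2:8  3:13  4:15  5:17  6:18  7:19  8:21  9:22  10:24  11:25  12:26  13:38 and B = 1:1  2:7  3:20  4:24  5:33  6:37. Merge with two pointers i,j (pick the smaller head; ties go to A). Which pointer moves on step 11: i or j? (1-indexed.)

i

i=1 j=1: A[i]=7>B[j]=1 take 1, j++
i=1 j=2: A[i]=7<=B[j]=7 take 7, i++
i=2 j=2: A[i]=8>B[j]=7 take 7, j++
i=2 j=3: A[i]=8<=B[j]=20 take 8, i++
i=3 j=3: A[i]=13<=B[j]=20 take 13, i++
i=4 j=3: A[i]=15<=B[j]=20 take 15, i++
i=5 j=3: A[i]=17<=B[j]=20 take 17, i++
i=6 j=3: A[i]=18<=B[j]=20 take 18, i++
i=7 j=3: A[i]=19<=B[j]=20 take 19, i++
i=8 j=3: A[i]=21>B[j]=20 take 20, j++
i=8 j=4: A[i]=21<=B[j]=24 take 21, i++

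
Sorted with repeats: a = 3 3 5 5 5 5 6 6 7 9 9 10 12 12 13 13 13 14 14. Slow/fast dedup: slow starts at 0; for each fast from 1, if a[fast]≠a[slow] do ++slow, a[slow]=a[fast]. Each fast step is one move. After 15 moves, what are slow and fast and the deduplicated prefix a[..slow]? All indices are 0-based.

(s=0,f=1) a[fast]=3=a[slow] dup → fast++
(s=0,f=2) a[fast]=5≠a[slow]=3 write a[1]=5 → slow++,fast++
(s=1,f=3) a[fast]=5=a[slow] dup → fast++
(s=1,f=4) a[fast]=5=a[slow] dup → fast++
(s=1,f=5) a[fast]=5=a[slow] dup → fast++
(s=1,f=6) a[fast]=6≠a[slow]=5 write a[2]=6 → slow++,fast++
(s=2,f=7) a[fast]=6=a[slow] dup → fast++
(s=2,f=8) a[fast]=7≠a[slow]=6 write a[3]=7 → slow++,fast++
(s=3,f=9) a[fast]=9≠a[slow]=7 write a[4]=9 → slow++,fast++
(s=4,f=10) a[fast]=9=a[slow] dup → fast++
(s=4,f=11) a[fast]=10≠a[slow]=9 write a[5]=10 → slow++,fast++
(s=5,f=12) a[fast]=12≠a[slow]=10 write a[6]=12 → slow++,fast++
(s=6,f=13) a[fast]=12=a[slow] dup → fast++
(s=6,f=14) a[fast]=13≠a[slow]=12 write a[7]=13 → slow++,fast++
(s=7,f=15) a[fast]=13=a[slow] dup → fast++

slow=7, fast=16, prefix=[3, 5, 6, 7, 9, 10, 12, 13]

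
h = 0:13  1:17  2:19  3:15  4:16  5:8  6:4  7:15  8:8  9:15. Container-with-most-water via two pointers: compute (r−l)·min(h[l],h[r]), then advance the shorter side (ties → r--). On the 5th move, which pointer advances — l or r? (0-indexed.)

r

l=0 r=9: min(13,15)*9=117 best=117 *, l++
l=1 r=9: min(17,15)*8=120 best=120 *, r--
l=1 r=8: min(17,8)*7=56 best=120, r--
l=1 r=7: min(17,15)*6=90 best=120, r--
l=1 r=6: min(17,4)*5=20 best=120, r--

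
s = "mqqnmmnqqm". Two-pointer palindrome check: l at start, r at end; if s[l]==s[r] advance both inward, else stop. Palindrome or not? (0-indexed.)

[0,9] 'm'=='m' → l++,r--
[1,8] 'q'=='q' → l++,r--
[2,7] 'q'=='q' → l++,r--
[3,6] 'n'=='n' → l++,r--
[4,5] 'm'=='m' → l++,r--

palindrome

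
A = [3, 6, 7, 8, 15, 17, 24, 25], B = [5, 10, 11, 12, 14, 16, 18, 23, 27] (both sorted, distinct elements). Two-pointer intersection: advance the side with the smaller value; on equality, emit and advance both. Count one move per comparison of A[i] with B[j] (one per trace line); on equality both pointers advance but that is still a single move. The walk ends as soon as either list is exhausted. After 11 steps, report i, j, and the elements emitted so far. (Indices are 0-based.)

i=5, j=6, emitted=[]

[i=0,j=0] 3<5 → i++
[i=1,j=0] 6>5 → j++
[i=1,j=1] 6<10 → i++
[i=2,j=1] 7<10 → i++
[i=3,j=1] 8<10 → i++
[i=4,j=1] 15>10 → j++
[i=4,j=2] 15>11 → j++
[i=4,j=3] 15>12 → j++
[i=4,j=4] 15>14 → j++
[i=4,j=5] 15<16 → i++
[i=5,j=5] 17>16 → j++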